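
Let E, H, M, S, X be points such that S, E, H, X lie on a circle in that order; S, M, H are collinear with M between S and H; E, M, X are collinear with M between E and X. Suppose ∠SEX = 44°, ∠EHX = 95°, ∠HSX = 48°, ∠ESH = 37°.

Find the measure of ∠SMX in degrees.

1. ∠SHX = 44°  [same arc SX]
2. ∠EXH = 37°  [same arc EH]
3. ∠HMX = 99°  [△HMX]
4. ∠SMX = 81°  [linear pair at M on SH]

∠SMX = 81°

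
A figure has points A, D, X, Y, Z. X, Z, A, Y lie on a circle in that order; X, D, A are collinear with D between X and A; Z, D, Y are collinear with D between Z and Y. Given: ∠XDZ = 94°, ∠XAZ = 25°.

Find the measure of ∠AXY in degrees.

1. ∠ADY = 94°  [vertical angles at D]
2. ∠XYZ = 25°  [same arc XZ]
3. ∠XDY = 86°  [linear pair at D on XA]
4. ∠AXY = 69°  [△XDY]

∠AXY = 69°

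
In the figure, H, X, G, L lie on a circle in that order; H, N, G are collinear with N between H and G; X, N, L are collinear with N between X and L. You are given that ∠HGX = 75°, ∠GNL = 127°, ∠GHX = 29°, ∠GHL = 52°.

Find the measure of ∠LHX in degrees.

∠LHX = 81°

1. ∠HLX = 75°  [same arc HX]
2. ∠HNX = 127°  [vertical angles at N]
3. ∠HXL = 24°  [△HNX]
4. ∠LHX = 81°  [△HXL]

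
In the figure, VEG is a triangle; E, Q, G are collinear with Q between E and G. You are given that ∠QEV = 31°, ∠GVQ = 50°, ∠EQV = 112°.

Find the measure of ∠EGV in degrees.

1. ∠GQV = 68°  [linear pair at Q on EG]
2. ∠QGV = 62°  [△VQG]
3. ∠EGV = 62°  [Q on ray GE]

∠EGV = 62°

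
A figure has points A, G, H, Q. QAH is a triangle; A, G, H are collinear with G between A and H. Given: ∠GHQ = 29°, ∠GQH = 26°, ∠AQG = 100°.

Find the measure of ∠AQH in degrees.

∠AQH = 126°

1. ∠HGQ = 125°  [△QGH]
2. ∠AHQ = 29°  [G on ray HA]
3. ∠AGQ = 55°  [linear pair at G on AH]
4. ∠GAQ = 25°  [△QAG]
5. ∠HAQ = 25°  [G on ray AH]
6. ∠AQH = 126°  [△QAH]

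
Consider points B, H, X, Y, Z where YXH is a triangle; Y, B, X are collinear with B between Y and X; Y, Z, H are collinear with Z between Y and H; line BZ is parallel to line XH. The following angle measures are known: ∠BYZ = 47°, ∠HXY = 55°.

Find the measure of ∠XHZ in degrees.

1. ∠HYX = 47°  [B on YX, Z on YH]
2. ∠XHY = 78°  [△YXH]
3. ∠XHZ = 78°  [Z on ray HY]

∠XHZ = 78°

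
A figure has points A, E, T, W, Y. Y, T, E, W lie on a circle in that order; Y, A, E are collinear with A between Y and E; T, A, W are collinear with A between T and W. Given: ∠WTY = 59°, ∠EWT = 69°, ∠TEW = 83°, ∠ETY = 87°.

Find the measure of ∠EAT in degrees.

1. ∠EYT = 69°  [same arc TE]
2. ∠ETW = 28°  [△TEW]
3. ∠TEY = 24°  [△YTE]
4. ∠EAT = 128°  [△TAE]

∠EAT = 128°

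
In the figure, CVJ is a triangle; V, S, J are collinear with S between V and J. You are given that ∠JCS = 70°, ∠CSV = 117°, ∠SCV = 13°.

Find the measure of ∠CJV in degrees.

∠CJV = 47°

1. ∠CSJ = 63°  [linear pair at S on VJ]
2. ∠CJS = 47°  [△CSJ]
3. ∠CJV = 47°  [S on ray JV]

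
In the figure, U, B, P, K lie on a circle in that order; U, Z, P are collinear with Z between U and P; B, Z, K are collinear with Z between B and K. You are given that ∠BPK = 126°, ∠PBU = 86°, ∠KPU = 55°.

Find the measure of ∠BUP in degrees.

∠BUP = 23°

1. ∠BUK = 54°  [cyclic UBPK, opposite ∠U+∠P]
2. ∠KBU = 55°  [same arc UK]
3. ∠BKU = 71°  [△UBK]
4. ∠BPU = 71°  [same arc UB]
5. ∠BUP = 23°  [△UBP]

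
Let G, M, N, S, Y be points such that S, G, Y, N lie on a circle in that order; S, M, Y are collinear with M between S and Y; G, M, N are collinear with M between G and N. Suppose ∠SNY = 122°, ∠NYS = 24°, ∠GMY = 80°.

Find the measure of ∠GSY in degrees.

∠GSY = 56°

1. ∠NGS = 24°  [same arc SN]
2. ∠GMS = 100°  [linear pair at M on SY]
3. ∠GSY = 56°  [△SMG]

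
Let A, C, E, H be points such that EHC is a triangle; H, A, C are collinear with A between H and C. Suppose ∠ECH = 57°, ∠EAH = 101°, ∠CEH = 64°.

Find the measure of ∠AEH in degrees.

1. ∠CHE = 59°  [△EHC]
2. ∠AHE = 59°  [A on ray HC]
3. ∠AEH = 20°  [△EHA]

∠AEH = 20°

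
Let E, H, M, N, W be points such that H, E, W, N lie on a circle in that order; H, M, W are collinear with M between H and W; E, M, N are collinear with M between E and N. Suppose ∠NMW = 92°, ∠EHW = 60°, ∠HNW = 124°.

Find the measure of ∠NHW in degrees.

∠NHW = 28°

1. ∠ENW = 60°  [same arc EW]
2. ∠HWN = 28°  [△WMN]
3. ∠NHW = 28°  [△HWN]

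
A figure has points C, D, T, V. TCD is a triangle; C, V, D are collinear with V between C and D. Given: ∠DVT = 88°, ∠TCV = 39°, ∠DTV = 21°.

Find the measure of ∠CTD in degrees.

1. ∠TDV = 71°  [△TVD]
2. ∠DCT = 39°  [V on ray CD]
3. ∠CDT = 71°  [V on ray DC]
4. ∠CTD = 70°  [△TCD]

∠CTD = 70°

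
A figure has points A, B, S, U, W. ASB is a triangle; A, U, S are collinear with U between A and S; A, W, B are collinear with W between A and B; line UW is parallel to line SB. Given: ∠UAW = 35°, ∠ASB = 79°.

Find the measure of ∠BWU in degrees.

∠BWU = 114°

1. ∠BAS = 35°  [U on AS, W on AB]
2. ∠ABS = 66°  [△ASB]
3. ∠AWU = 66°  [UW∥SB, corresponding at W]
4. ∠BWU = 114°  [linear pair at W on AB]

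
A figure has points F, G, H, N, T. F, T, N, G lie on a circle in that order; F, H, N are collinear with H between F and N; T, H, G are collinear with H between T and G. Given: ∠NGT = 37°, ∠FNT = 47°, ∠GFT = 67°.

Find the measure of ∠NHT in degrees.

∠NHT = 103°

1. ∠NFT = 37°  [same arc TN]
2. ∠FGT = 47°  [same arc FT]
3. ∠FTG = 66°  [△FTG]
4. ∠FHT = 77°  [△FHT]
5. ∠NHT = 103°  [linear pair at H on FN]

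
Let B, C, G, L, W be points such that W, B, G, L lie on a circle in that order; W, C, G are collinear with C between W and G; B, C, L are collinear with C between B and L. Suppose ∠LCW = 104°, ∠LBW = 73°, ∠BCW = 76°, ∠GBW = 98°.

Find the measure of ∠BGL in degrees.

∠BGL = 124°

1. ∠BCG = 104°  [vertical angles at C]
2. ∠GCL = 76°  [linear pair at C on WG]
3. ∠LGW = 73°  [same arc WL]
4. ∠BWG = 31°  [△WCB]
5. ∠BGW = 51°  [△WBG]
6. ∠GBL = 25°  [△BCG]
7. ∠BLG = 31°  [△GCL]
8. ∠BGL = 124°  [△BGL]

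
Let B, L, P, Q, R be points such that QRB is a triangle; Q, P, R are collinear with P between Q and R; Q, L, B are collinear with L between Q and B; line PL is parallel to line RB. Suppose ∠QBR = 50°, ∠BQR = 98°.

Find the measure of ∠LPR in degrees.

1. ∠BRQ = 32°  [△QRB]
2. ∠LPQ = 32°  [PL∥RB, corresponding at P]
3. ∠LPR = 148°  [linear pair at P on QR]

∠LPR = 148°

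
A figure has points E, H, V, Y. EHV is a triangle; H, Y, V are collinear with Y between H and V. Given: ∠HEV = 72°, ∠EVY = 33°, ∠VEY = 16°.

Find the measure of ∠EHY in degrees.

1. ∠EVH = 33°  [Y on ray VH]
2. ∠EHV = 75°  [△EHV]
3. ∠EHY = 75°  [Y on ray HV]

∠EHY = 75°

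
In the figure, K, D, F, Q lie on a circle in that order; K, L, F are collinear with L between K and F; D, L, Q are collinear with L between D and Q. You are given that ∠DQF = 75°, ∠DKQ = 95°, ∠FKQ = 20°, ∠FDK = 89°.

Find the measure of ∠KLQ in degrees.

∠KLQ = 144°

1. ∠DKF = 75°  [same arc DF]
2. ∠FDQ = 20°  [same arc FQ]
3. ∠DFK = 16°  [△KDF]
4. ∠DLF = 144°  [△DLF]
5. ∠KLQ = 144°  [vertical angles at L]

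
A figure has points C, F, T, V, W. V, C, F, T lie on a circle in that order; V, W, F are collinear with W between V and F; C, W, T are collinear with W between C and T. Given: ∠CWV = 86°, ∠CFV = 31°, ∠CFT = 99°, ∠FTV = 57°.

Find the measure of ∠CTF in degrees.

1. ∠CWF = 94°  [linear pair at W on VF]
2. ∠FCT = 55°  [△CWF]
3. ∠CTF = 26°  [△CFT]

∠CTF = 26°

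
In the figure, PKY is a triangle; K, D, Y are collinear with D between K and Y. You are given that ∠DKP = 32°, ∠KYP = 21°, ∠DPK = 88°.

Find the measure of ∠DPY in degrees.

∠DPY = 39°

1. ∠KDP = 60°  [△PKD]
2. ∠DYP = 21°  [D on ray YK]
3. ∠PDY = 120°  [linear pair at D on KY]
4. ∠DPY = 39°  [△PDY]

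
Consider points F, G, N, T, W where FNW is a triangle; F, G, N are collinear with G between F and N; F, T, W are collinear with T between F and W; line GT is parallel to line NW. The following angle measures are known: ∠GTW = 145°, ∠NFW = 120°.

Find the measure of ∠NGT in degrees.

1. ∠FTG = 35°  [linear pair at T on FW]
2. ∠GFT = 120°  [G on FN, T on FW]
3. ∠FGT = 25°  [△FGT]
4. ∠NGT = 155°  [linear pair at G on FN]

∠NGT = 155°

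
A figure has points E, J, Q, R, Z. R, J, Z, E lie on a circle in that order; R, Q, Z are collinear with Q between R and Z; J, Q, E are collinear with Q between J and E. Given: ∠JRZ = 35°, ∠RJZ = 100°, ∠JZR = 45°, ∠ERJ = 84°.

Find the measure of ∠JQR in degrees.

1. ∠JER = 45°  [same arc RJ]
2. ∠EJR = 51°  [△RJE]
3. ∠JQR = 94°  [△RQJ]

∠JQR = 94°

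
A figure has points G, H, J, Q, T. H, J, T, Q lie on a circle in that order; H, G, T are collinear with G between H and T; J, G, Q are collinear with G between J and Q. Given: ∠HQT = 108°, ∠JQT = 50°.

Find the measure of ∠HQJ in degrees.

1. ∠HJT = 72°  [cyclic HJTQ, opposite ∠J+∠Q]
2. ∠JHT = 50°  [same arc JT]
3. ∠HTJ = 58°  [△HJT]
4. ∠HQJ = 58°  [same arc HJ]

∠HQJ = 58°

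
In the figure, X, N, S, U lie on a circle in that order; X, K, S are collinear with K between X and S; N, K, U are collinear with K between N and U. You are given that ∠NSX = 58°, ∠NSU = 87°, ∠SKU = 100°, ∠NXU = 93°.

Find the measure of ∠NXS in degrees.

1. ∠NUX = 58°  [same arc XN]
2. ∠NKX = 100°  [vertical angles at K]
3. ∠UNX = 29°  [△XNU]
4. ∠NXS = 51°  [△XKN]

∠NXS = 51°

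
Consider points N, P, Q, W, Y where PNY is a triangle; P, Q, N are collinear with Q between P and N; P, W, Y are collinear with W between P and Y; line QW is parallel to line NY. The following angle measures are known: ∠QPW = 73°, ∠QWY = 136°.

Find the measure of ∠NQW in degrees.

∠NQW = 117°

1. ∠PWQ = 44°  [linear pair at W on PY]
2. ∠PQW = 63°  [△PQW]
3. ∠NQW = 117°  [linear pair at Q on PN]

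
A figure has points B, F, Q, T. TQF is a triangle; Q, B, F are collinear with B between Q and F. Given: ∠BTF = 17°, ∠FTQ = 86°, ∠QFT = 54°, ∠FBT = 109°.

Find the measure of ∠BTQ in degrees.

∠BTQ = 69°

1. ∠FQT = 40°  [△TQF]
2. ∠QBT = 71°  [linear pair at B on QF]
3. ∠BQT = 40°  [B on ray QF]
4. ∠BTQ = 69°  [△TQB]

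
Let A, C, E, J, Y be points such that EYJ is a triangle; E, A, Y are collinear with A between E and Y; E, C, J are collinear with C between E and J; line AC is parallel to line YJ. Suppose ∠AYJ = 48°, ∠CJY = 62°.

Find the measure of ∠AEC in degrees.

1. ∠EYJ = 48°  [A on ray YE]
2. ∠EJY = 62°  [C on ray JE]
3. ∠JEY = 70°  [△EYJ]
4. ∠AEC = 70°  [A on EY, C on EJ]

∠AEC = 70°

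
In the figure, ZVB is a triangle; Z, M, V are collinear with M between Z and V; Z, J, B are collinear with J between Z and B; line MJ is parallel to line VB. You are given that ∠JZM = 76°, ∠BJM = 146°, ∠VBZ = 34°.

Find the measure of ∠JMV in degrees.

1. ∠MJZ = 34°  [linear pair at J on ZB]
2. ∠JMZ = 70°  [△ZMJ]
3. ∠JMV = 110°  [linear pair at M on ZV]

∠JMV = 110°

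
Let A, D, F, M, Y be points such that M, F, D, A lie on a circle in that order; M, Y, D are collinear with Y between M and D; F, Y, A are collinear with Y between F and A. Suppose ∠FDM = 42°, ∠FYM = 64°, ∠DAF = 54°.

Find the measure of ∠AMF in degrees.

∠AMF = 76°

1. ∠FAM = 42°  [same arc MF]
2. ∠DMF = 54°  [same arc FD]
3. ∠AFM = 62°  [△MYF]
4. ∠AMF = 76°  [△MFA]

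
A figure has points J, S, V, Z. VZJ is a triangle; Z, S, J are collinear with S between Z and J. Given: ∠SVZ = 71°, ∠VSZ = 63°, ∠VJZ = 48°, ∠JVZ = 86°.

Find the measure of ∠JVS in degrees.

1. ∠JSV = 117°  [linear pair at S on ZJ]
2. ∠SJV = 48°  [S on ray JZ]
3. ∠JVS = 15°  [△VSJ]

∠JVS = 15°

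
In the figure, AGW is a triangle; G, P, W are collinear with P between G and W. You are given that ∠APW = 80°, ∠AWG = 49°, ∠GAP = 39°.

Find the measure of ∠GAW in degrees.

∠GAW = 90°

1. ∠APG = 100°  [linear pair at P on GW]
2. ∠AGP = 41°  [△AGP]
3. ∠AGW = 41°  [P on ray GW]
4. ∠GAW = 90°  [△AGW]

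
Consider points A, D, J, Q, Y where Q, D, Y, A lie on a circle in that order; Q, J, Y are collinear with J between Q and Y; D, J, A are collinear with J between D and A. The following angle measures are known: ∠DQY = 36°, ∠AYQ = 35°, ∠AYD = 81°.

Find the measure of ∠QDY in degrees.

1. ∠ADQ = 35°  [same arc QA]
2. ∠AQD = 99°  [cyclic QDYA, opposite ∠Q+∠Y]
3. ∠DAQ = 46°  [△QDA]
4. ∠DYQ = 46°  [same arc QD]
5. ∠QDY = 98°  [△QDY]

∠QDY = 98°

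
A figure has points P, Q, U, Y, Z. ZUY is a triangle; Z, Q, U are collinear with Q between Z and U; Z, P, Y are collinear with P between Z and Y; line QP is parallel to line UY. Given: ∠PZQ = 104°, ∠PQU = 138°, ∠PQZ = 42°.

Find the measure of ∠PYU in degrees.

1. ∠QPZ = 34°  [△ZQP]
2. ∠QPY = 146°  [linear pair at P on ZY]
3. ∠PYU = 34°  [QP∥UY, co-interior at Y–P]

∠PYU = 34°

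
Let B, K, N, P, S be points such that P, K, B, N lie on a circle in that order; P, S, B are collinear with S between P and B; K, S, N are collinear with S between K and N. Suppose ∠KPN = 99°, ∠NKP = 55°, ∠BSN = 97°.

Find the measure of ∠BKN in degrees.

1. ∠KBN = 81°  [cyclic PKBN, opposite ∠P+∠B]
2. ∠NBP = 55°  [same arc PN]
3. ∠BNK = 28°  [△BSN]
4. ∠BKN = 71°  [△KBN]

∠BKN = 71°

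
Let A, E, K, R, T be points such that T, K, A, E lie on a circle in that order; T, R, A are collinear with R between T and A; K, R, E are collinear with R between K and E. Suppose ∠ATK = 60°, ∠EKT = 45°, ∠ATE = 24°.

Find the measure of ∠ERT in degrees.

1. ∠AEK = 60°  [same arc KA]
2. ∠EAT = 45°  [same arc TE]
3. ∠ARE = 75°  [△ARE]
4. ∠ERT = 105°  [linear pair at R on TA]

∠ERT = 105°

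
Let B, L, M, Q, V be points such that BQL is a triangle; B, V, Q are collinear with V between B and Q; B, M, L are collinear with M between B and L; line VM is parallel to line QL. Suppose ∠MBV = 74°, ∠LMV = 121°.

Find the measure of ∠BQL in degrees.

∠BQL = 47°

1. ∠BMV = 59°  [linear pair at M on BL]
2. ∠BVM = 47°  [△BVM]
3. ∠BQL = 47°  [VM∥QL, corresponding at V]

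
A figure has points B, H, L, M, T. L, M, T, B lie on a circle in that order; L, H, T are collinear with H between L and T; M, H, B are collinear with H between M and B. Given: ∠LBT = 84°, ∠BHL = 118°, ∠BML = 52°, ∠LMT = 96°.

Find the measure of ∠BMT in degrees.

1. ∠BTL = 52°  [same arc LB]
2. ∠BLT = 44°  [△LTB]
3. ∠BMT = 44°  [same arc TB]

∠BMT = 44°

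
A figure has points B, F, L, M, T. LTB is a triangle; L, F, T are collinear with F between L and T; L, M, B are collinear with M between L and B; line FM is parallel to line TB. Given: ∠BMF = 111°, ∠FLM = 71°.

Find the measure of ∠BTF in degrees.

∠BTF = 40°

1. ∠FML = 69°  [linear pair at M on LB]
2. ∠LFM = 40°  [△LFM]
3. ∠MFT = 140°  [linear pair at F on LT]
4. ∠BTF = 40°  [FM∥TB, co-interior at T–F]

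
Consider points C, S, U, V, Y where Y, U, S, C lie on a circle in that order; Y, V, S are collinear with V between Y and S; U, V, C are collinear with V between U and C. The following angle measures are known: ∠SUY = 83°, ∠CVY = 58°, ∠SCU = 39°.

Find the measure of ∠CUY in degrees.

∠CUY = 19°

1. ∠SVU = 58°  [vertical angles at V]
2. ∠SYU = 39°  [same arc US]
3. ∠UVY = 122°  [linear pair at V on YS]
4. ∠CUY = 19°  [△YVU]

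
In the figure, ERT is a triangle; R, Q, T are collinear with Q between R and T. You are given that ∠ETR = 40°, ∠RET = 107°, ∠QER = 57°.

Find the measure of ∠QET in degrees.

1. ∠ERT = 33°  [△ERT]
2. ∠ETQ = 40°  [Q on ray TR]
3. ∠ERQ = 33°  [Q on ray RT]
4. ∠EQR = 90°  [△ERQ]
5. ∠EQT = 90°  [linear pair at Q on RT]
6. ∠QET = 50°  [△EQT]

∠QET = 50°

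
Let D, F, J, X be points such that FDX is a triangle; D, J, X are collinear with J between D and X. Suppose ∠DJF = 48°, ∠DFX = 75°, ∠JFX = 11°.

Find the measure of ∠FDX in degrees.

∠FDX = 68°

1. ∠FJX = 132°  [linear pair at J on DX]
2. ∠FXJ = 37°  [△FJX]
3. ∠DXF = 37°  [J on ray XD]
4. ∠FDX = 68°  [△FDX]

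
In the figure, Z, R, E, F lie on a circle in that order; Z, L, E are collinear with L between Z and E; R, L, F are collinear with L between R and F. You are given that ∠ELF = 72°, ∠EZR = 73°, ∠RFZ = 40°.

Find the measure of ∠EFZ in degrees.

∠EFZ = 113°

1. ∠FLZ = 108°  [linear pair at L on ZE]
2. ∠EFR = 73°  [same arc RE]
3. ∠EZF = 32°  [△ZLF]
4. ∠FEZ = 35°  [△ELF]
5. ∠EFZ = 113°  [△ZEF]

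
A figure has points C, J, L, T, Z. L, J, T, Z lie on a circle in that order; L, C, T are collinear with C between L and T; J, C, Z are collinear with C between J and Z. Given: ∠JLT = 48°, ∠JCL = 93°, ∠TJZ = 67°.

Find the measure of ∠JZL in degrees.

∠JZL = 26°

1. ∠TCZ = 93°  [vertical angles at C]
2. ∠TLZ = 67°  [same arc TZ]
3. ∠LCZ = 87°  [linear pair at C on LT]
4. ∠JZL = 26°  [△LCZ]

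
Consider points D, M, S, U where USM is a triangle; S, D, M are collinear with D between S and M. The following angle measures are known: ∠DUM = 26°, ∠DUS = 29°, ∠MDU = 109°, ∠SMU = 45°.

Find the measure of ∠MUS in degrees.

1. ∠SDU = 71°  [linear pair at D on SM]
2. ∠DSU = 80°  [△USD]
3. ∠MSU = 80°  [D on ray SM]
4. ∠MUS = 55°  [△USM]

∠MUS = 55°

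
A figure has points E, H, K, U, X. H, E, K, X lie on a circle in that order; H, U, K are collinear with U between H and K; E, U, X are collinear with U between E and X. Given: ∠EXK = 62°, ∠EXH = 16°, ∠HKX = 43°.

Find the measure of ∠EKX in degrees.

∠EKX = 59°

1. ∠HEX = 43°  [same arc HX]
2. ∠EHX = 121°  [△HEX]
3. ∠EKX = 59°  [cyclic HEKX, opposite ∠H+∠K]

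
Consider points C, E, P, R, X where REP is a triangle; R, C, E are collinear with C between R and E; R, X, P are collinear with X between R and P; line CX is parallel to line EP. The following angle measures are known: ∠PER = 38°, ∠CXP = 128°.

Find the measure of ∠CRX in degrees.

∠CRX = 90°

1. ∠RCX = 38°  [CX∥EP, corresponding at C]
2. ∠CXR = 52°  [linear pair at X on RP]
3. ∠CRX = 90°  [△RCX]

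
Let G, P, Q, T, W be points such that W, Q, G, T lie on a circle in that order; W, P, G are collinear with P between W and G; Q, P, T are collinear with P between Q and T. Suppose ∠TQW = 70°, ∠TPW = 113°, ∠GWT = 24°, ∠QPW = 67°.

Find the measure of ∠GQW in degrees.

∠GQW = 94°

1. ∠TGW = 70°  [same arc WT]
2. ∠GTW = 86°  [△WGT]
3. ∠GQW = 94°  [cyclic WQGT, opposite ∠Q+∠T]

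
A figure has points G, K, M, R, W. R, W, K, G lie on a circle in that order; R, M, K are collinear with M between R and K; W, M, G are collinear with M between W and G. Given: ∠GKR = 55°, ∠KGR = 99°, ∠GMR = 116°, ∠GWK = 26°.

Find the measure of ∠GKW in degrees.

∠GKW = 93°

1. ∠GWR = 55°  [same arc RG]
2. ∠GRK = 26°  [△RKG]
3. ∠RGW = 38°  [△RMG]
4. ∠GRW = 87°  [△RWG]
5. ∠GKW = 93°  [cyclic RWKG, opposite ∠R+∠K]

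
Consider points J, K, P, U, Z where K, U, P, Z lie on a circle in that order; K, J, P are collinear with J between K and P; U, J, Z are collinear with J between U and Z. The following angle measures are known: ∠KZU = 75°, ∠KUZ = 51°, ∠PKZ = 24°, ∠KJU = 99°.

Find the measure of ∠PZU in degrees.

∠PZU = 30°

1. ∠KPZ = 51°  [same arc KZ]
2. ∠PJZ = 99°  [vertical angles at J]
3. ∠PZU = 30°  [△PJZ]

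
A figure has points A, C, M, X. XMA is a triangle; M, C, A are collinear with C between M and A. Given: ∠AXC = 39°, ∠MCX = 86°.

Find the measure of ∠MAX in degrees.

1. ∠ACX = 94°  [linear pair at C on MA]
2. ∠CAX = 47°  [△XCA]
3. ∠MAX = 47°  [C on ray AM]

∠MAX = 47°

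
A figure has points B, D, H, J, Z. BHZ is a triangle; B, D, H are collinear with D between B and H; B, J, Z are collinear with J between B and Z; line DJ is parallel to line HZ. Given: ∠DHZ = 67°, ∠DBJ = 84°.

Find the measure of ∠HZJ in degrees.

∠HZJ = 29°

1. ∠BHZ = 67°  [D on ray HB]
2. ∠HBZ = 84°  [D on BH, J on BZ]
3. ∠BZH = 29°  [△BHZ]
4. ∠HZJ = 29°  [J on ray ZB]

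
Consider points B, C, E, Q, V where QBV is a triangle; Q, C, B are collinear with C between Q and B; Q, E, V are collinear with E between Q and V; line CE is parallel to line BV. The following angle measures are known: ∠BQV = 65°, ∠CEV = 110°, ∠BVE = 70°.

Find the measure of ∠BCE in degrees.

∠BCE = 135°

1. ∠CQE = 65°  [C on QB, E on QV]
2. ∠CEQ = 70°  [linear pair at E on QV]
3. ∠ECQ = 45°  [△QCE]
4. ∠BCE = 135°  [linear pair at C on QB]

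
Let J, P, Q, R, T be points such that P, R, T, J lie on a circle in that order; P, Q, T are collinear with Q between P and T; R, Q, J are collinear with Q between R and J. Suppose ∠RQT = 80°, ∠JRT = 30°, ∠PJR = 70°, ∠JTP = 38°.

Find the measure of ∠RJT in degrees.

∠RJT = 42°

1. ∠JQP = 80°  [vertical angles at Q]
2. ∠JQT = 100°  [linear pair at Q on PT]
3. ∠RJT = 42°  [△TQJ]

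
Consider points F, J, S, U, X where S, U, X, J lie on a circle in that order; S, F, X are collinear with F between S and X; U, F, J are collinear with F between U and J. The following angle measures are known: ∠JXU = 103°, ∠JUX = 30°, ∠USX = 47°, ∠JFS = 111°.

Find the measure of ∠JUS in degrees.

1. ∠JSU = 77°  [cyclic SUXJ, opposite ∠S+∠X]
2. ∠JSX = 30°  [same arc XJ]
3. ∠SJU = 39°  [△SFJ]
4. ∠JUS = 64°  [△SUJ]

∠JUS = 64°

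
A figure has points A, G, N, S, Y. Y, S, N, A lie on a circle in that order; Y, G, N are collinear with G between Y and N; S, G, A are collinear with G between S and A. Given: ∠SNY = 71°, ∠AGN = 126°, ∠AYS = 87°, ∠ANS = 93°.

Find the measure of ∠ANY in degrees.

1. ∠SAY = 71°  [same arc YS]
2. ∠ASY = 22°  [△YSA]
3. ∠ANY = 22°  [same arc YA]

∠ANY = 22°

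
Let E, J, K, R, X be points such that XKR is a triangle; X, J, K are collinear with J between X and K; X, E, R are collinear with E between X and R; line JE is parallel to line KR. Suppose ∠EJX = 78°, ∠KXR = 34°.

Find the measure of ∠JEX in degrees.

∠JEX = 68°

1. ∠RKX = 78°  [JE∥KR, corresponding at J]
2. ∠KRX = 68°  [△XKR]
3. ∠JEX = 68°  [JE∥KR, corresponding at E]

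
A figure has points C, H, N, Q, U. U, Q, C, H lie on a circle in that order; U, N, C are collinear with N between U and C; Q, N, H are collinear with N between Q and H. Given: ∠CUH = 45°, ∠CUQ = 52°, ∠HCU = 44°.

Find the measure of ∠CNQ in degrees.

1. ∠HQU = 44°  [same arc UH]
2. ∠QNU = 84°  [△UNQ]
3. ∠CNQ = 96°  [linear pair at N on UC]

∠CNQ = 96°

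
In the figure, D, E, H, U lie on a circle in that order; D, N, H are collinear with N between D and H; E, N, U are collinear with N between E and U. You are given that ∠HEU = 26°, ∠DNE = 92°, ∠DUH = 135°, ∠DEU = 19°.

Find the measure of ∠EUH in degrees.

1. ∠HDU = 26°  [same arc HU]
2. ∠HNU = 92°  [vertical angles at N]
3. ∠DHU = 19°  [△DHU]
4. ∠EUH = 69°  [△HNU]

∠EUH = 69°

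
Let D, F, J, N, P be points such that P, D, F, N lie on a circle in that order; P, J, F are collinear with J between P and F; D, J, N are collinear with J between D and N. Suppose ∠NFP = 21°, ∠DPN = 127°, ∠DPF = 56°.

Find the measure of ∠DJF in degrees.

1. ∠NDP = 21°  [same arc PN]
2. ∠DJP = 103°  [△PJD]
3. ∠DJF = 77°  [linear pair at J on PF]

∠DJF = 77°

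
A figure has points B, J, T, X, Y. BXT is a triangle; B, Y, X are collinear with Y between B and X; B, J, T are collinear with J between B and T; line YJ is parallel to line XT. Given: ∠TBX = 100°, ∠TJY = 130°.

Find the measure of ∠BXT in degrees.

∠BXT = 30°

1. ∠JBY = 100°  [Y on BX, J on BT]
2. ∠BJY = 50°  [linear pair at J on BT]
3. ∠BYJ = 30°  [△BYJ]
4. ∠BXT = 30°  [YJ∥XT, corresponding at Y]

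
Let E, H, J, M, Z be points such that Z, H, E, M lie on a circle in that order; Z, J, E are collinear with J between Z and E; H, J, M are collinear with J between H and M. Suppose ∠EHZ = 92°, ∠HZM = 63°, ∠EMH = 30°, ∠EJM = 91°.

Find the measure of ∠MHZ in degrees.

∠MHZ = 59°

1. ∠EZH = 30°  [same arc HE]
2. ∠HJZ = 91°  [vertical angles at J]
3. ∠MHZ = 59°  [△ZJH]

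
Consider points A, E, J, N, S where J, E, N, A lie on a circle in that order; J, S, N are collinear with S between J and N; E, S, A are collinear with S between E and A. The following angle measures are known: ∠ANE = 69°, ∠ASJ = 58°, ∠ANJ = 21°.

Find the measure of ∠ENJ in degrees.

∠ENJ = 48°

1. ∠AJE = 111°  [cyclic JENA, opposite ∠J+∠N]
2. ∠AEJ = 21°  [same arc JA]
3. ∠EAJ = 48°  [△JEA]
4. ∠ENJ = 48°  [same arc JE]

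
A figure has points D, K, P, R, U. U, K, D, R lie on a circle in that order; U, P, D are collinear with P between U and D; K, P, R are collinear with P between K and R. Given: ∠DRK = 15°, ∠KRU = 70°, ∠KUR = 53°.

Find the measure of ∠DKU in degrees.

1. ∠DUK = 15°  [same arc KD]
2. ∠KDU = 70°  [same arc UK]
3. ∠DKU = 95°  [△UKD]

∠DKU = 95°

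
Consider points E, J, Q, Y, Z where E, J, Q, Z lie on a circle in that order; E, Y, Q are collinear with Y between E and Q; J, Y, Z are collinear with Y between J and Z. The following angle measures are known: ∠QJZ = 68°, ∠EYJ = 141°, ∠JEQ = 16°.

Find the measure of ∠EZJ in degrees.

1. ∠QEZ = 68°  [same arc QZ]
2. ∠QYZ = 141°  [vertical angles at Y]
3. ∠EYZ = 39°  [linear pair at Y on EQ]
4. ∠EZJ = 73°  [△EYZ]

∠EZJ = 73°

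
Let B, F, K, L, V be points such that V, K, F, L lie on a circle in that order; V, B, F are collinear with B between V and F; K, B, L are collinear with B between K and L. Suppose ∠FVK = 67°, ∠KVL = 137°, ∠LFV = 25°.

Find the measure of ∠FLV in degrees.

1. ∠FLK = 67°  [same arc KF]
2. ∠KFL = 43°  [cyclic VKFL, opposite ∠V+∠F]
3. ∠FKL = 70°  [△KFL]
4. ∠FVL = 70°  [same arc FL]
5. ∠FLV = 85°  [△VFL]

∠FLV = 85°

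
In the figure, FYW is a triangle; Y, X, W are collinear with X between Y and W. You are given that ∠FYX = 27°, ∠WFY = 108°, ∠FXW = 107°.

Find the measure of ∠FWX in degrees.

∠FWX = 45°

1. ∠FYW = 27°  [X on ray YW]
2. ∠FWY = 45°  [△FYW]
3. ∠FWX = 45°  [X on ray WY]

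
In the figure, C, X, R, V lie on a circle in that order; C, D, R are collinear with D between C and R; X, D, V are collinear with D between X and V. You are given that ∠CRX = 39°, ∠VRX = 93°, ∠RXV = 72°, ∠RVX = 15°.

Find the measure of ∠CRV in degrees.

1. ∠CVX = 39°  [same arc CX]
2. ∠VCX = 87°  [cyclic CXRV, opposite ∠C+∠R]
3. ∠CXV = 54°  [△CXV]
4. ∠CRV = 54°  [same arc CV]

∠CRV = 54°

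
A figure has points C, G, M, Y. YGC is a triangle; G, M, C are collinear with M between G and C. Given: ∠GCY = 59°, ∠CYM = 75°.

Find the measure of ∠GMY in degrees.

∠GMY = 134°

1. ∠MCY = 59°  [M on ray CG]
2. ∠CMY = 46°  [△YMC]
3. ∠GMY = 134°  [linear pair at M on GC]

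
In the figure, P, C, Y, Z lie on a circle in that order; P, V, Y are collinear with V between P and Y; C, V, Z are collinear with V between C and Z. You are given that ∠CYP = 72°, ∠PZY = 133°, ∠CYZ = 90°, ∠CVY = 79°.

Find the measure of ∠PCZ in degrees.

1. ∠CZP = 72°  [same arc PC]
2. ∠CPZ = 90°  [cyclic PCYZ, opposite ∠P+∠Y]
3. ∠PCZ = 18°  [△PCZ]

∠PCZ = 18°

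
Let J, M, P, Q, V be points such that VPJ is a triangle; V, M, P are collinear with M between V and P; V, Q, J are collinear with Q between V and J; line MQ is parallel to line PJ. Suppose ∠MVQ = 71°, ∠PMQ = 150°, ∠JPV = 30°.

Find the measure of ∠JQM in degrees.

1. ∠QMV = 30°  [linear pair at M on VP]
2. ∠MQV = 79°  [△VMQ]
3. ∠JQM = 101°  [linear pair at Q on VJ]

∠JQM = 101°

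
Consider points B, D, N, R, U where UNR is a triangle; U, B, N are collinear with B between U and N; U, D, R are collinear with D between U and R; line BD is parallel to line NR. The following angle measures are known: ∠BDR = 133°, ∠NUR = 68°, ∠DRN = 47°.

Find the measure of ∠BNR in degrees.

1. ∠NRU = 47°  [D on ray RU]
2. ∠RNU = 65°  [△UNR]
3. ∠BNR = 65°  [B on ray NU]

∠BNR = 65°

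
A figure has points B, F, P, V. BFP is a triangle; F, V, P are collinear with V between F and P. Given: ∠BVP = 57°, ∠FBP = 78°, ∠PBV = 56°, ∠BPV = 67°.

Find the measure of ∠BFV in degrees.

1. ∠BPF = 67°  [V on ray PF]
2. ∠BFP = 35°  [△BFP]
3. ∠BFV = 35°  [V on ray FP]

∠BFV = 35°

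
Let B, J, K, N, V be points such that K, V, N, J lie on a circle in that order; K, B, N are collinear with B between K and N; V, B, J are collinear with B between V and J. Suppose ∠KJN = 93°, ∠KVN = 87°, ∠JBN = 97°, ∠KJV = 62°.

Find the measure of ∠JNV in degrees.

1. ∠KBV = 97°  [vertical angles at B]
2. ∠KNV = 62°  [same arc KV]
3. ∠NBV = 83°  [linear pair at B on KN]
4. ∠NKV = 31°  [△KVN]
5. ∠JVN = 35°  [△VBN]
6. ∠NJV = 31°  [same arc VN]
7. ∠JNV = 114°  [△VNJ]

∠JNV = 114°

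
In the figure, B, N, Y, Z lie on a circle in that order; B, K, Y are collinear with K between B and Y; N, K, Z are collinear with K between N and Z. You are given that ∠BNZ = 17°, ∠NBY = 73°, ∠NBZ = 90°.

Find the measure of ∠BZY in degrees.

∠BZY = 146°

1. ∠BZN = 73°  [△BNZ]
2. ∠BYN = 73°  [same arc BN]
3. ∠BNY = 34°  [△BNY]
4. ∠BZY = 146°  [cyclic BNYZ, opposite ∠N+∠Z]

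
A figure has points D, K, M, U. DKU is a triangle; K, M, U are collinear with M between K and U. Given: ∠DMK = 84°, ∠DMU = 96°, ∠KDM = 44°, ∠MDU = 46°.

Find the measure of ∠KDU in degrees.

1. ∠DKM = 52°  [△DKM]
2. ∠DUM = 38°  [△DMU]
3. ∠DKU = 52°  [M on ray KU]
4. ∠DUK = 38°  [M on ray UK]
5. ∠KDU = 90°  [△DKU]

∠KDU = 90°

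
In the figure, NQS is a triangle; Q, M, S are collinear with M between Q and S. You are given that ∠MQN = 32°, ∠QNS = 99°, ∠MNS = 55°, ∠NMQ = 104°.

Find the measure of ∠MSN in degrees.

∠MSN = 49°

1. ∠NQS = 32°  [M on ray QS]
2. ∠NSQ = 49°  [△NQS]
3. ∠MSN = 49°  [M on ray SQ]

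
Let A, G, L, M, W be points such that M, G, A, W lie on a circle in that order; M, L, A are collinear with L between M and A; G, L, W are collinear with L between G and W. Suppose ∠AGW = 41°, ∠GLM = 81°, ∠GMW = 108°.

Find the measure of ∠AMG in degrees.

∠AMG = 67°

1. ∠GAW = 72°  [cyclic MGAW, opposite ∠M+∠A]
2. ∠AWG = 67°  [△GAW]
3. ∠AMG = 67°  [same arc GA]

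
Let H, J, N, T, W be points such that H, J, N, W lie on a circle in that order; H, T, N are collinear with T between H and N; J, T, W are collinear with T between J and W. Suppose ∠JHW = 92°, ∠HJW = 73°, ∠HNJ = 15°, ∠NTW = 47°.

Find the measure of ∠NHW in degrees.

∠NHW = 32°

1. ∠HWJ = 15°  [△HJW]
2. ∠HTW = 133°  [linear pair at T on HN]
3. ∠NHW = 32°  [△HTW]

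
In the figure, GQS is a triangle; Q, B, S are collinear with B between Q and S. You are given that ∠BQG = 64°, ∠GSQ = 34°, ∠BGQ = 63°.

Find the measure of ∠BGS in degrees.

∠BGS = 19°

1. ∠GBQ = 53°  [△GQB]
2. ∠BSG = 34°  [B on ray SQ]
3. ∠GBS = 127°  [linear pair at B on QS]
4. ∠BGS = 19°  [△GBS]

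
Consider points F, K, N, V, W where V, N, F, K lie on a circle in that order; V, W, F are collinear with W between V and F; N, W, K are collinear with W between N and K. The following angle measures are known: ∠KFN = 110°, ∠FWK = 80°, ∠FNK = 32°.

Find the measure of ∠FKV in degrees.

∠FKV = 86°

1. ∠FKN = 38°  [△NFK]
2. ∠KFV = 62°  [△FWK]
3. ∠FVK = 32°  [same arc FK]
4. ∠FKV = 86°  [△VFK]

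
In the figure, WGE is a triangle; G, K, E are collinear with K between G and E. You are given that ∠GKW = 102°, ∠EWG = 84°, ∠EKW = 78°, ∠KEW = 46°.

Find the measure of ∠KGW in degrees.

1. ∠GEW = 46°  [K on ray EG]
2. ∠EGW = 50°  [△WGE]
3. ∠KGW = 50°  [K on ray GE]

∠KGW = 50°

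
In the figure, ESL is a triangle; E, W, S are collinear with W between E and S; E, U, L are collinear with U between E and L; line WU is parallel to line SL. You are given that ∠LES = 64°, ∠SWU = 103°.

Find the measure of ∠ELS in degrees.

∠ELS = 39°

1. ∠UEW = 64°  [W on ES, U on EL]
2. ∠EWU = 77°  [linear pair at W on ES]
3. ∠EUW = 39°  [△EWU]
4. ∠ELS = 39°  [WU∥SL, corresponding at U]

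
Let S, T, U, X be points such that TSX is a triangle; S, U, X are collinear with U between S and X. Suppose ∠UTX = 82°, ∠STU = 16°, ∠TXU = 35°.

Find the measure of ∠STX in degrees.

∠STX = 98°

1. ∠TUX = 63°  [△TUX]
2. ∠SXT = 35°  [U on ray XS]
3. ∠SUT = 117°  [linear pair at U on SX]
4. ∠TSU = 47°  [△TSU]
5. ∠TSX = 47°  [U on ray SX]
6. ∠STX = 98°  [△TSX]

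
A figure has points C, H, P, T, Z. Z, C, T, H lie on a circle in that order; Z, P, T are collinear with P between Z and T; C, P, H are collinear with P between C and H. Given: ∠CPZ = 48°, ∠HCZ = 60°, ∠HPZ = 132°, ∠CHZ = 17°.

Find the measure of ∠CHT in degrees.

∠CHT = 72°

1. ∠HPT = 48°  [vertical angles at P]
2. ∠HTZ = 60°  [same arc ZH]
3. ∠CHT = 72°  [△TPH]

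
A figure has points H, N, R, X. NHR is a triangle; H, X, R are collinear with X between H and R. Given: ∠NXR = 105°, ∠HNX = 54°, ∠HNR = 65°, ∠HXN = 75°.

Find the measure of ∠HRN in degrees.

∠HRN = 64°

1. ∠NHX = 51°  [△NHX]
2. ∠NHR = 51°  [X on ray HR]
3. ∠HRN = 64°  [△NHR]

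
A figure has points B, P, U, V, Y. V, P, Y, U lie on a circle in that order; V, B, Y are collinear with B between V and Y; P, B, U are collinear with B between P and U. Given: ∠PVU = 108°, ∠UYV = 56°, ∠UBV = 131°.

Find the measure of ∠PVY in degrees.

1. ∠UPV = 56°  [same arc VU]
2. ∠PBY = 131°  [vertical angles at B]
3. ∠PBV = 49°  [linear pair at B on VY]
4. ∠PVY = 75°  [△VBP]

∠PVY = 75°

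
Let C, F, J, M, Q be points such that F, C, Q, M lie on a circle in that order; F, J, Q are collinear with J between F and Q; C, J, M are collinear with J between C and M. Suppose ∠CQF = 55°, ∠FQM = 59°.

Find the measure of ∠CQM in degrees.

1. ∠CMF = 55°  [same arc FC]
2. ∠FCM = 59°  [same arc FM]
3. ∠CFM = 66°  [△FCM]
4. ∠CQM = 114°  [cyclic FCQM, opposite ∠F+∠Q]

∠CQM = 114°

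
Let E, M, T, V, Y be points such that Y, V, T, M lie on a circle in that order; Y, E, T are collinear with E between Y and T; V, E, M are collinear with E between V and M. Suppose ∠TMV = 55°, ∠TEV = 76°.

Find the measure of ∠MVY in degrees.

1. ∠TYV = 55°  [same arc VT]
2. ∠VEY = 104°  [linear pair at E on YT]
3. ∠MVY = 21°  [△YEV]

∠MVY = 21°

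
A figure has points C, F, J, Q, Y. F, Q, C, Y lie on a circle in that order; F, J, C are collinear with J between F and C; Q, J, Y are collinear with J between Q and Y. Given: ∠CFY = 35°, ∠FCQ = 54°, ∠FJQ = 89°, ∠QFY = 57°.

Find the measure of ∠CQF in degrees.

∠CQF = 104°

1. ∠FYQ = 54°  [same arc FQ]
2. ∠FQY = 69°  [△FQY]
3. ∠CFQ = 22°  [△FJQ]
4. ∠CQF = 104°  [△FQC]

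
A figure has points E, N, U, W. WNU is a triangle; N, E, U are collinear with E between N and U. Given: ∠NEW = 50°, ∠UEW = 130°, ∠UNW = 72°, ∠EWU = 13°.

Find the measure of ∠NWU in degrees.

1. ∠EUW = 37°  [△WEU]
2. ∠NUW = 37°  [E on ray UN]
3. ∠NWU = 71°  [△WNU]

∠NWU = 71°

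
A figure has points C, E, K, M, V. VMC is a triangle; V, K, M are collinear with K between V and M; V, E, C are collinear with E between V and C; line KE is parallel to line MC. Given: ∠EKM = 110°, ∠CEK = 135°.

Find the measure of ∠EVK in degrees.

1. ∠EKV = 70°  [linear pair at K on VM]
2. ∠KEV = 45°  [linear pair at E on VC]
3. ∠EVK = 65°  [△VKE]

∠EVK = 65°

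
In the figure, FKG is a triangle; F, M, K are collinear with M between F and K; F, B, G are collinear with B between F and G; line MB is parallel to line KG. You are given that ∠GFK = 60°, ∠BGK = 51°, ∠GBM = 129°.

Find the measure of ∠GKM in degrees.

1. ∠FGK = 51°  [B on ray GF]
2. ∠FKG = 69°  [△FKG]
3. ∠GKM = 69°  [M on ray KF]

∠GKM = 69°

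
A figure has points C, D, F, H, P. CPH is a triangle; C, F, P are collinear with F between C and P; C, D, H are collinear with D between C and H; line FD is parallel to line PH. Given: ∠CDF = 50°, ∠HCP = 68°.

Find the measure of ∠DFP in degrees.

1. ∠CHP = 50°  [FD∥PH, corresponding at D]
2. ∠CPH = 62°  [△CPH]
3. ∠CFD = 62°  [FD∥PH, corresponding at F]
4. ∠DFP = 118°  [linear pair at F on CP]

∠DFP = 118°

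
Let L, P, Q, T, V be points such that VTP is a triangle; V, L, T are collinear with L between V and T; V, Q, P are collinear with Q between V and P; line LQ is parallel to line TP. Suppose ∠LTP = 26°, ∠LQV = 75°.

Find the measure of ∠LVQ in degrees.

1. ∠PTV = 26°  [L on ray TV]
2. ∠TPV = 75°  [LQ∥TP, corresponding at Q]
3. ∠PVT = 79°  [△VTP]
4. ∠LVQ = 79°  [L on VT, Q on VP]

∠LVQ = 79°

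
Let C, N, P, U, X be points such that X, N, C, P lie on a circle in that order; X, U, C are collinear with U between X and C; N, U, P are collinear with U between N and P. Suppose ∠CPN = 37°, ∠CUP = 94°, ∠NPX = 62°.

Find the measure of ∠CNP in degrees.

∠CNP = 32°

1. ∠NUX = 94°  [vertical angles at U]
2. ∠NCX = 62°  [same arc XN]
3. ∠CUN = 86°  [linear pair at U on XC]
4. ∠CNP = 32°  [△NUC]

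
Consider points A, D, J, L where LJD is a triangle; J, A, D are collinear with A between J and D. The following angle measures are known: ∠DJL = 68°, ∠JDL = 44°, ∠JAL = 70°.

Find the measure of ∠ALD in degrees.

∠ALD = 26°

1. ∠ADL = 44°  [A on ray DJ]
2. ∠DAL = 110°  [linear pair at A on JD]
3. ∠ALD = 26°  [△LAD]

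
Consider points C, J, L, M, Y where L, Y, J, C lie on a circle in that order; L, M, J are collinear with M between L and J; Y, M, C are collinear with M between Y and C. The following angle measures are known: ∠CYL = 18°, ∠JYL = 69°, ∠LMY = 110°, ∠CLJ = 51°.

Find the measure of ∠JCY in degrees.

1. ∠CJL = 18°  [same arc LC]
2. ∠CMJ = 110°  [vertical angles at M]
3. ∠JCY = 52°  [△JMC]

∠JCY = 52°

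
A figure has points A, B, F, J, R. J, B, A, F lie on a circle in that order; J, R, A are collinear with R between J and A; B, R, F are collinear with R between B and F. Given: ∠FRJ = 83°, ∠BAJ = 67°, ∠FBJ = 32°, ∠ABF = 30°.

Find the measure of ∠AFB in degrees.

1. ∠ARF = 97°  [linear pair at R on JA]
2. ∠FAJ = 32°  [same arc JF]
3. ∠AFB = 51°  [△ARF]

∠AFB = 51°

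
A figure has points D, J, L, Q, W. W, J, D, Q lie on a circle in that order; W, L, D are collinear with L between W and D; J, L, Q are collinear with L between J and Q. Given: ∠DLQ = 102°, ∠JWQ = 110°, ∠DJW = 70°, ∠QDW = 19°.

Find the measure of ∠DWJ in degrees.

∠DWJ = 59°

1. ∠JLW = 102°  [vertical angles at L]
2. ∠QJW = 19°  [same arc WQ]
3. ∠DWJ = 59°  [△WLJ]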